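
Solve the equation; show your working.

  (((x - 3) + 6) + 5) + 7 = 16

Step 1. [(((x - 3) + 6) + 5) + 7 = 16] 7 comes off first (subtract 7). So sub: ((x - 3) + 6) + 5 = 9.
Step 2. [((x - 3) + 6) + 5 = 9] subtract 5: x sits inside (… + 5) ⇒ sub: (x - 3) + 6 = 4.
Step 3. [(x - 3) + 6 = 4] peel the +6: subtract 6 from each side ⇒ sub: x - 3 = -2.
Step 4. [x - 3 = -2] the outer -3 inverts by adding 3, so sub: x = 1.

Answer: x ∈ {1}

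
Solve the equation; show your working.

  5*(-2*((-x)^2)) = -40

Step 1. [5*(-2*((-x)^2)) = -40] divide by the outer 5 ⇒ div: -2*((-x)^2) = -8.
Step 2. [-2*((-x)^2) = -8] divide by the outer -2, so div: (-x)^2 = 4.
Step 3. [(-x)^2 = 4] √ both sides: 4 ≥ 0 gives two branches. So sqrt: -x = 2 or -2.
Step 4. [-x = 2 or -2] LHS negated; negate both sides. So neg: x = -2 or 2.

Answer: x ∈ {-2, 2}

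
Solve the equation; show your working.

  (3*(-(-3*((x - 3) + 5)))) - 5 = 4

Step 1. [(3*(-(-3*((x - 3) + 5)))) - 5 = 4] 5 comes off first (add 5). So sub: 3*(-(-3*((x - 3) + 5))) = 9.
Step 2. [3*(-(-3*((x - 3) + 5))) = 9] divide by the outer 3 ⇒ div: -(-3*((x - 3) + 5)) = 3.
Step 3. [-(-3*((x - 3) + 5)) = 3] leading − — multiply by −1, so neg: -3*((x - 3) + 5) = -3.
Step 4. [-3*((x - 3) + 5) = -3] -3 out front; divide by -3, so div: (x - 3) + 5 = 1.
Step 5. [(x - 3) + 5 = 1] +5 is outermost — subtract 5 both sides, so sub: x - 3 = -4.
Step 6. [x - 3 = -4] peel the -3: add 3 from each side, so sub: x = -1.

Answer: x ∈ {-1}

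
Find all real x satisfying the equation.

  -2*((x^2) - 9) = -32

Step 1. [-2*((x^2) - 9) = -32] -2·(inner) — divide through by -2 ⇒ div: (x^2) - 9 = 16.
Step 2. [(x^2) - 9 = 16] -9 is outermost — add 9 both sides, so sub: x^2 = 25.
Step 3. [x^2 = 25] √ both sides: 25 ≥ 0 gives two branches, so sqrt: x = 5 or -5.

Answer: x ∈ {-5, 5}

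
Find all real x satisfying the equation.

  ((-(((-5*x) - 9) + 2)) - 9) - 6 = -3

Step 1. [((-(((-5*x) - 9) + 2)) - 9) - 6 = -3] 6 comes off first (add 6). So sub: (-(((-5*x) - 9) + 2)) - 9 = 3.
Step 2. [(-(((-5*x) - 9) + 2)) - 9 = 3] peel the -9: add 9 from each side ⇒ sub: -(((-5*x) - 9) + 2) = 12.
Step 3. [-(((-5*x) - 9) + 2) = 12] leading − — multiply by −1, so neg: ((-5*x) - 9) + 2 = -12.
Step 4. [((-5*x) - 9) + 2 = -12] the outer +2 inverts by subtracting 2, so sub: (-5*x) - 9 = -14.
Step 5. [(-5*x) - 9 = -14] 9 comes off first (add 9), so sub: -5*x = -5.
Step 6. [-5*x = -5] -5·(inner) — divide through by -5. So div: x = 1.

Answer: x ∈ {1}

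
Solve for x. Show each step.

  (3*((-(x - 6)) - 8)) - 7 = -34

Step 1. [(3*((-(x - 6)) - 8)) - 7 = -34] peel the -7: add 7 from each side ⇒ sub: 3*((-(x - 6)) - 8) = -27.
Step 2. [3*((-(x - 6)) - 8) = -27] LHS = 3·(…); ÷3 both sides. So div: (-(x - 6)) - 8 = -9.
Step 3. [(-(x - 6)) - 8 = -9] peel the -8: add 8 from each side ⇒ sub: -(x - 6) = -1.
Step 4. [-(x - 6) = -1] LHS negated; negate both sides ⇒ neg: x - 6 = 1.
Step 5. [x - 6 = 1] add 6: x sits inside (… - 6), so sub: x = 7.

Answer: x ∈ {7}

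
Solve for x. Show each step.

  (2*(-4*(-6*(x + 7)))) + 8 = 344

Step 1. [(2*(-4*(-6*(x + 7)))) + 8 = 344] 2 divides every term; factor it out ⇒ factor: (-4*(-6*(x + 7))) + 4 = 172.
Step 2. [(-4*(-6*(x + 7))) + 4 = 172] subtract 4: x sits inside (… + 4). So sub: -4*(-6*(x + 7)) = 168.
Step 3. [-4*(-6*(x + 7)) = 168] divide by the outer -4. So div: -6*(x + 7) = -42.
Step 4. [-6*(x + 7) = -42] leading coefficient -6: divide by -6, so div: x + 7 = 7.
Step 5. [x + 7 = 7] the outer +7 inverts by subtracting 7. So sub: x = 0.

Answer: x ∈ {0}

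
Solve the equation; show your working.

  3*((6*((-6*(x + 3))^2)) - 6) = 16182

Step 1. [3*((6*((-6*(x + 3))^2)) - 6) = 16182] 3 out front; divide by 3, so div: (6*((-6*(x + 3))^2)) - 6 = 5394.
Step 2. [(6*((-6*(x + 3))^2)) - 6 = 5394] 6 comes off first (add 6), so sub: 6*((-6*(x + 3))^2) = 5400.
Step 3. [6*((-6*(x + 3))^2) = 5400] LHS = 6·(…); ÷6 both sides, so div: (-6*(x + 3))^2 = 900.
Step 4. [(-6*(x + 3))^2 = 900] LHS squared, RHS 900 ≥ 0: apply √ (±), so sqrt: -6*(x + 3) = 30 or -30.
Step 5. [-6*(x + 3) = 30 or -30] leading coefficient -6: divide by -6 ⇒ div: x + 3 = -5 or 5.
Step 6. [x + 3 = -5 or 5] 3 comes off first (subtract 3) ⇒ sub: x = -8 or 2.

Answer: x ∈ {-8, 2}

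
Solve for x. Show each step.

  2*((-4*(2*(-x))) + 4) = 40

Step 1. [2*((-4*(2*(-x))) + 4) = 40] leading coefficient 2: divide by 2. So div: (-4*(2*(-x))) + 4 = 20.
Step 2. [(-4*(2*(-x))) + 4 = 20] subtract 4: x sits inside (… + 4) ⇒ sub: -4*(2*(-x)) = 16.
Step 3. [-4*(2*(-x)) = 16] -4 out front; divide by -4, so div: 2*(-x) = -4.
Step 4. [2*(-x) = -4] LHS = 2·(…); ÷2 both sides. So div: -x = -2.
Step 5. [-x = -2] flip signs both sides ⇒ neg: x = 2.

Answer: x ∈ {2}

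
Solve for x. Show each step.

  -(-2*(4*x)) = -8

Step 1. [-(-2*(4*x)) = -8] leading − — multiply by −1, so neg: -2*(4*x) = 8.
Step 2. [-2*(4*x) = 8] -2·(inner) — divide through by -2, so div: 4*x = -4.
Step 3. [4*x = -4] LHS = 4·(…); ÷4 both sides ⇒ div: x = -1.

Answer: x ∈ {-1}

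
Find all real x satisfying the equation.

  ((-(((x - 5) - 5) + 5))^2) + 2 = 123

Step 1. [((-(((x - 5) - 5) + 5))^2) + 2 = 123] the outer +2 inverts by subtracting 2 ⇒ sub: (-(((x - 5) - 5) + 5))^2 = 121.
Step 2. [(-(((x - 5) - 5) + 5))^2 = 121] LHS squared, RHS 121 ≥ 0: apply √ (±). So sqrt: -(((x - 5) - 5) + 5) = 11 or -11.
Step 3. [-(((x - 5) - 5) + 5) = 11 or -11] flip signs both sides. So neg: ((x - 5) - 5) + 5 = -11 or 11.
Step 4. [((x - 5) - 5) + 5 = -11 or 11] subtract 5: x sits inside (… + 5) ⇒ sub: (x - 5) - 5 = -16 or 6.
Step 5. [(x - 5) - 5 = -16 or 6] add 5: x sits inside (… - 5) ⇒ sub: x - 5 = -11 or 11.
Step 6. [x - 5 = -11 or 11] the outer -5 inverts by adding 5. So sub: x = -6 or 16.

Answer: x ∈ {-6, 16}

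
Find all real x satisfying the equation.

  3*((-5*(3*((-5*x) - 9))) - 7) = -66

Step 1. [3*((-5*(3*((-5*x) - 9))) - 7) = -66] 3 out front; divide by 3. So div: (-5*(3*((-5*x) - 9))) - 7 = -22.
Step 2. [(-5*(3*((-5*x) - 9))) - 7 = -22] peel the -7: add 7 from each side ⇒ sub: -5*(3*((-5*x) - 9)) = -15.
Step 3. [-5*(3*((-5*x) - 9)) = -15] divide by the outer -5, so div: 3*((-5*x) - 9) = 3.
Step 4. [3*((-5*x) - 9) = 3] divide by the outer 3. So div: (-5*x) - 9 = 1.
Step 5. [(-5*x) - 9 = 1] 9 comes off first (add 9) ⇒ sub: -5*x = 10.
Step 6. [-5*x = 10] -5 out front; divide by -5. So div: x = -2.

Answer: x ∈ {-2}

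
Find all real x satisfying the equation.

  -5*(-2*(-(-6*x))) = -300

Step 1. [-5*(-2*(-(-6*x))) = -300] leading coefficient -5: divide by -5, so div: -2*(-(-6*x)) = 60.
Step 2. [-2*(-(-6*x)) = 60] -2·(inner) — divide through by -2. So div: -(-6*x) = -30.
Step 3. [-(-6*x) = -30] flip signs both sides. So neg: -6*x = 30.
Step 4. [-6*x = 30] LHS = -6·(…); ÷-6 both sides. So div: x = -5.

Answer: x ∈ {-5}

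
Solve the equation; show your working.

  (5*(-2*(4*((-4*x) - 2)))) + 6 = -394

Step 1. [(5*(-2*(4*((-4*x) - 2)))) + 6 = -394] the outer +6 inverts by subtracting 6 ⇒ sub: 5*(-2*(4*((-4*x) - 2))) = -400.
Step 2. [5*(-2*(4*((-4*x) - 2))) = -400] LHS = 5·(…); ÷5 both sides, so div: -2*(4*((-4*x) - 2)) = -80.
Step 3. [-2*(4*((-4*x) - 2)) = -80] divide by the outer -2 ⇒ div: 4*((-4*x) - 2) = 40.
Step 4. [4*((-4*x) - 2) = 40] 4 out front; divide by 4 ⇒ div: (-4*x) - 2 = 10.
Step 5. [(-4*x) - 2 = 10] 2 comes off first (add 2), so sub: -4*x = 12.
Step 6. [-4*x = 12] -4 out front; divide by -4, so div: x = -3.

Answer: x ∈ {-3}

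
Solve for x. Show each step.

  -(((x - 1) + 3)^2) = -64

Step 1. [-(((x - 1) + 3)^2) = -64] flip signs both sides ⇒ neg: ((x - 1) + 3)^2 = 64.
Step 2. [((x - 1) + 3)^2 = 64] 64 ≥ 0, LHS is (·)² — take ±√. So sqrt: (x - 1) + 3 = 8 or -8.
Step 3. [(x - 1) + 3 = 8 or -8] the outer +3 inverts by subtracting 3, so sub: x - 1 = 5 or -11.
Step 4. [x - 1 = 5 or -11] 1 comes off first (add 1), so sub: x = 6 or -10.

Answer: x ∈ {-10, 6}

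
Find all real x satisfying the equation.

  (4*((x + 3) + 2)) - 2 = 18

Step 1. [(4*((x + 3) + 2)) - 2 = 18] 2 comes off first (add 2). So sub: 4*((x + 3) + 2) = 20.
Step 2. [4*((x + 3) + 2) = 20] LHS = 4·(…); ÷4 both sides, so div: (x + 3) + 2 = 5.
Step 3. [(x + 3) + 2 = 5] 2 comes off first (subtract 2). So sub: x + 3 = 3.
Step 4. [x + 3 = 3] subtract 3: x sits inside (… + 3). So sub: x = 0.

Answer: x ∈ {0}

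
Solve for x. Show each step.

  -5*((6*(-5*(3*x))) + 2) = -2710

Step 1. [-5*((6*(-5*(3*x))) + 2) = -2710] -5·(inner) — divide through by -5. So div: (6*(-5*(3*x))) + 2 = 542.
Step 2. [(6*(-5*(3*x))) + 2 = 542] peel the +2: subtract 2 from each side. So sub: 6*(-5*(3*x)) = 540.
Step 3. [6*(-5*(3*x)) = 540] LHS = 6·(…); ÷6 both sides, so div: -5*(3*x) = 90.
Step 4. [-5*(3*x) = 90] -5·(inner) — divide through by -5, so div: 3*x = -18.
Step 5. [3*x = -18] 3·(inner) — divide through by 3. So div: x = -6.

Answer: x ∈ {-6}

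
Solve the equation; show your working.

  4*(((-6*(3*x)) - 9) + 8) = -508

Step 1. [4*(((-6*(3*x)) - 9) + 8) = -508] 4 out front; divide by 4. So div: ((-6*(3*x)) - 9) + 8 = -127.
Step 2. [((-6*(3*x)) - 9) + 8 = -127] peel the +8: subtract 8 from each side. So sub: (-6*(3*x)) - 9 = -135.
Step 3. [(-6*(3*x)) - 9 = -135] add 9: x sits inside (… - 9). So sub: -6*(3*x) = -126.
Step 4. [-6*(3*x) = -126] -6·(inner) — divide through by -6 ⇒ div: 3*x = 21.
Step 5. [3*x = 21] 3 out front; divide by 3. So div: x = 7.

Answer: x ∈ {7}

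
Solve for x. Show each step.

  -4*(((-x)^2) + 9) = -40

Step 1. [-4*(((-x)^2) + 9) = -40] leading coefficient -4: divide by -4. So div: ((-x)^2) + 9 = 10.
Step 2. [((-x)^2) + 9 = 10] subtract 9: x sits inside (… + 9), so sub: (-x)^2 = 1.
Step 3. [(-x)^2 = 1] LHS squared, RHS 1 ≥ 0: apply √ (±), so sqrt: -x = 1 or -1.
Step 4. [-x = 1 or -1] flip signs both sides, so neg: x = -1 or 1.

Answer: x ∈ {-1, 1}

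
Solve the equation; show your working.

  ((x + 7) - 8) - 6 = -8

Step 1. [((x + 7) - 8) - 6 = -8] add 6: x sits inside (… - 6). So sub: (x + 7) - 8 = -2.
Step 2. [(x + 7) - 8 = -2] peel the -8: add 8 from each side ⇒ sub: x + 7 = 6.
Step 3. [x + 7 = 6] peel the +7: subtract 7 from each side. So sub: x = -1.

Answer: x ∈ {-1}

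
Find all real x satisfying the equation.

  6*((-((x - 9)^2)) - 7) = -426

Step 1. [6*((-((x - 9)^2)) - 7) = -426] leading coefficient 6: divide by 6. So div: (-((x - 9)^2)) - 7 = -71.
Step 2. [(-((x - 9)^2)) - 7 = -71] peel the -7: add 7 from each side ⇒ sub: -((x - 9)^2) = -64.
Step 3. [-((x - 9)^2) = -64] LHS negated; negate both sides, so neg: (x - 9)^2 = 64.
Step 4. [(x - 9)^2 = 64] √ both sides: 64 ≥ 0 gives two branches, so sqrt: x - 9 = 8 or -8.
Step 5. [x - 9 = 8 or -8] the outer -9 inverts by adding 9, so sub: x = 17 or 1.

Answer: x ∈ {1, 17}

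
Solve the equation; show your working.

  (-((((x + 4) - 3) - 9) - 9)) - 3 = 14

Step 1. [(-((((x + 4) - 3) - 9) - 9)) - 3 = 14] the outer -3 inverts by adding 3. So sub: -((((x + 4) - 3) - 9) - 9) = 17.
Step 2. [-((((x + 4) - 3) - 9) - 9) = 17] flip signs both sides. So neg: (((x + 4) - 3) - 9) - 9 = -17.
Step 3. [(((x + 4) - 3) - 9) - 9 = -17] the outer -9 inverts by adding 9 ⇒ sub: ((x + 4) - 3) - 9 = -8.
Step 4. [((x + 4) - 3) - 9 = -8] -9 is outermost — add 9 both sides. So sub: (x + 4) - 3 = 1.
Step 5. [(x + 4) - 3 = 1] the outer -3 inverts by adding 3, so sub: x + 4 = 4.
Step 6. [x + 4 = 4] 4 comes off first (subtract 4) ⇒ sub: x = 0.

Answer: x ∈ {0}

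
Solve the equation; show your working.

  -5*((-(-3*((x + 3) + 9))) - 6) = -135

Step 1. [-5*((-(-3*((x + 3) + 9))) - 6) = -135] LHS = -5·(…); ÷-5 both sides. So div: (-(-3*((x + 3) + 9))) - 6 = 27.
Step 2. [(-(-3*((x + 3) + 9))) - 6 = 27] the outer -6 inverts by adding 6. So sub: -(-3*((x + 3) + 9)) = 33.
Step 3. [-(-3*((x + 3) + 9)) = 33] LHS negated; negate both sides ⇒ neg: -3*((x + 3) + 9) = -33.
Step 4. [-3*((x + 3) + 9) = -33] -3·(inner) — divide through by -3, so div: (x + 3) + 9 = 11.
Step 5. [(x + 3) + 9 = 11] subtract 9: x sits inside (… + 9), so sub: x + 3 = 2.
Step 6. [x + 3 = 2] 3 comes off first (subtract 3), so sub: x = -1.

Answer: x ∈ {-1}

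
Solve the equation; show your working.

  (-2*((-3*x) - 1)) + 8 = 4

Step 1. [(-2*((-3*x) - 1)) + 8 = 4] common factor -2 (LHS and 4) — divide through. So factor: ((-3*x) - 1) - 4 = -2.
Step 2. [((-3*x) - 1) - 4 = -2] -4 is outermost — add 4 both sides, so sub: (-3*x) - 1 = 2.
Step 3. [(-3*x) - 1 = 2] 1 comes off first (add 1). So sub: -3*x = 3.
Step 4. [-3*x = 3] -3 out front; divide by -3 ⇒ div: x = -1.

Answer: x ∈ {-1}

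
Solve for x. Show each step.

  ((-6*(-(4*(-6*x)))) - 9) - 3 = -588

Step 1. [((-6*(-(4*(-6*x)))) - 9) - 3 = -588] -3 is outermost — add 3 both sides, so sub: (-6*(-(4*(-6*x)))) - 9 = -585.
Step 2. [(-6*(-(4*(-6*x)))) - 9 = -585] add 9: x sits inside (… - 9), so sub: -6*(-(4*(-6*x))) = -576.
Step 3. [-6*(-(4*(-6*x))) = -576] divide by the outer -6. So div: -(4*(-6*x)) = 96.
Step 4. [-(4*(-6*x)) = 96] LHS negated; negate both sides, so neg: 4*(-6*x) = -96.
Step 5. [4*(-6*x) = -96] 4·(inner) — divide through by 4 ⇒ div: -6*x = -24.
Step 6. [-6*x = -24] -6 out front; divide by -6 ⇒ div: x = 4.

Answer: x ∈ {4}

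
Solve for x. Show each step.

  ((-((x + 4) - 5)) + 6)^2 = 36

Step 1. [((-((x + 4) - 5)) + 6)^2 = 36] √ both sides: 36 ≥ 0 gives two branches, so sqrt: (-((x + 4) - 5)) + 6 = 6 or -6.
Step 2. [(-((x + 4) - 5)) + 6 = 6 or -6] the outer +6 inverts by subtracting 6. So sub: -((x + 4) - 5) = 0 or -12.
Step 3. [-((x + 4) - 5) = 0 or -12] LHS negated; negate both sides, so neg: (x + 4) - 5 = 0 or 12.
Step 4. [(x + 4) - 5 = 0 or 12] 5 comes off first (add 5) ⇒ sub: x + 4 = 5 or 17.
Step 5. [x + 4 = 5 or 17] the outer +4 inverts by subtracting 4 ⇒ sub: x = 1 or 13.

Answer: x ∈ {1, 13}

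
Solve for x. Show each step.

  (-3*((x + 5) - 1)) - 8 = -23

Step 1. [(-3*((x + 5) - 1)) - 8 = -23] -8 is outermost — add 8 both sides, so sub: -3*((x + 5) - 1) = -15.
Step 2. [-3*((x + 5) - 1) = -15] leading coefficient -3: divide by -3. So div: (x + 5) - 1 = 5.
Step 3. [(x + 5) - 1 = 5] 1 comes off first (add 1), so sub: x + 5 = 6.
Step 4. [x + 5 = 6] the outer +5 inverts by subtracting 5. So sub: x = 1.

Answer: x ∈ {1}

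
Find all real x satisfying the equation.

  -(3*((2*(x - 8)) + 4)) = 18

Step 1. [-(3*((2*(x - 8)) + 4)) = 18] leading − — multiply by −1. So neg: 3*((2*(x - 8)) + 4) = -18.
Step 2. [3*((2*(x - 8)) + 4) = -18] LHS = 3·(…); ÷3 both sides. So div: (2*(x - 8)) + 4 = -6.
Step 3. [(2*(x - 8)) + 4 = -6] 2 | LHS and 2 | -6: pull 2 out, so factor: (x - 8) + 2 = -3.
Step 4. [(x - 8) + 2 = -3] 2 comes off first (subtract 2), so sub: x - 8 = -5.
Step 5. [x - 8 = -5] 8 comes off first (add 8) ⇒ sub: x = 3.

Answer: x ∈ {3}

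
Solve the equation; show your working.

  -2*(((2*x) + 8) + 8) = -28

Step 1. [-2*(((2*x) + 8) + 8) = -28] -2·(inner) — divide through by -2, so div: ((2*x) + 8) + 8 = 14.
Step 2. [((2*x) + 8) + 8 = 14] +8 is outermost — subtract 8 both sides ⇒ sub: (2*x) + 8 = 6.
Step 3. [(2*x) + 8 = 6] common factor 2 (LHS and 6) — divide through, so factor: x + 4 = 3.
Step 4. [x + 4 = 3] 4 comes off first (subtract 4). So sub: x = -1.

Answer: x ∈ {-1}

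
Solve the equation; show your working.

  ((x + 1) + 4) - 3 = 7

Step 1. [((x + 1) + 4) - 3 = 7] peel the -3: add 3 from each side, so sub: (x + 1) + 4 = 10.
Step 2. [(x + 1) + 4 = 10] the outer +4 inverts by subtracting 4. So sub: x + 1 = 6.
Step 3. [x + 1 = 6] the outer +1 inverts by subtracting 1, so sub: x = 5.

Answer: x ∈ {5}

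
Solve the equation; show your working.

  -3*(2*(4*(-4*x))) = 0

Step 1. [-3*(2*(4*(-4*x))) = 0] divide by the outer -3, so div: 2*(4*(-4*x)) = 0.
Step 2. [2*(4*(-4*x)) = 0] divide by the outer 2 ⇒ div: 4*(-4*x) = 0.
Step 3. [4*(-4*x) = 0] divide by the outer 4, so div: -4*x = 0.
Step 4. [-4*x = 0] -4 out front; divide by -4. So div: x = 0.

Answer: x ∈ {0}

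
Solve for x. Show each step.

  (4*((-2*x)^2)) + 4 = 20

Step 1. [(4*((-2*x)^2)) + 4 = 20] the outer +4 inverts by subtracting 4 ⇒ sub: 4*((-2*x)^2) = 16.
Step 2. [4*((-2*x)^2) = 16] divide by the outer 4. So div: (-2*x)^2 = 4.
Step 3. [(-2*x)^2 = 4] √ both sides: 4 ≥ 0 gives two branches ⇒ sqrt: -2*x = 2 or -2.
Step 4. [-2*x = 2 or -2] LHS = -2·(…); ÷-2 both sides, so div: x = -1 or 1.

Answer: x ∈ {-1, 1}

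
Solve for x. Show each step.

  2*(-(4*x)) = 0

Step 1. [2*(-(4*x)) = 0] leading coefficient 2: divide by 2. So div: -(4*x) = 0.
Step 2. [-(4*x) = 0] flip signs both sides. So neg: 4*x = 0.
Step 3. [4*x = 0] 4 out front; divide by 4 ⇒ div: x = 0.

Answer: x ∈ {0}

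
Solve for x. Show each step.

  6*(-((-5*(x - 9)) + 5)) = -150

Step 1. [6*(-((-5*(x - 9)) + 5)) = -150] divide by the outer 6. So div: -((-5*(x - 9)) + 5) = -25.
Step 2. [-((-5*(x - 9)) + 5) = -25] LHS negated; negate both sides, so neg: (-5*(x - 9)) + 5 = 25.
Step 3. [(-5*(x - 9)) + 5 = 25] common factor -5 (LHS and 25) — divide through, so factor: (x - 9) - 1 = -5.
Step 4. [(x - 9) - 1 = -5] 1 comes off first (add 1). So sub: x - 9 = -4.
Step 5. [x - 9 = -4] 9 comes off first (add 9) ⇒ sub: x = 5.

Answer: x ∈ {5}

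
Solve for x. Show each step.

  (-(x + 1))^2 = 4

Step 1. [(-(x + 1))^2 = 4] LHS squared, RHS 4 ≥ 0: apply √ (±), so sqrt: -(x + 1) = 2 or -2.
Step 2. [-(x + 1) = 2 or -2] flip signs both sides ⇒ neg: x + 1 = -2 or 2.
Step 3. [x + 1 = -2 or 2] +1 is outermost — subtract 1 both sides ⇒ sub: x = -3 or 1.

Answer: x ∈ {-3, 1}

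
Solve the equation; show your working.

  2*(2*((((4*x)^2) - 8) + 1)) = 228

Step 1. [2*(2*((((4*x)^2) - 8) + 1)) = 228] divide by the outer 2. So div: 2*((((4*x)^2) - 8) + 1) = 114.
Step 2. [2*((((4*x)^2) - 8) + 1) = 114] 2 out front; divide by 2, so div: (((4*x)^2) - 8) + 1 = 57.
Step 3. [(((4*x)^2) - 8) + 1 = 57] peel the +1: subtract 1 from each side ⇒ sub: ((4*x)^2) - 8 = 56.
Step 4. [((4*x)^2) - 8 = 56] -8 is outermost — add 8 both sides. So sub: (4*x)^2 = 64.
Step 5. [(4*x)^2 = 64] 64 ≥ 0, LHS is (·)² — take ±√ ⇒ sqrt: 4*x = 8 or -8.
Step 6. [4*x = 8 or -8] LHS = 4·(…); ÷4 both sides. So div: x = 2 or -2.

Answer: x ∈ {-2, 2}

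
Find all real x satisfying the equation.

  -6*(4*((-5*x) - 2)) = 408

Step 1. [-6*(4*((-5*x) - 2)) = 408] divide by the outer -6. So div: 4*((-5*x) - 2) = -68.
Step 2. [4*((-5*x) - 2) = -68] leading coefficient 4: divide by 4. So div: (-5*x) - 2 = -17.
Step 3. [(-5*x) - 2 = -17] peel the -2: add 2 from each side, so sub: -5*x = -15.
Step 4. [-5*x = -15] LHS = -5·(…); ÷-5 both sides, so div: x = 3.

Answer: x ∈ {3}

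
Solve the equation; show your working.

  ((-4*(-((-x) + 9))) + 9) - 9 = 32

Step 1. [((-4*(-((-x) + 9))) + 9) - 9 = 32] 9 comes off first (add 9) ⇒ sub: (-4*(-((-x) + 9))) + 9 = 41.
Step 2. [(-4*(-((-x) + 9))) + 9 = 41] the outer +9 inverts by subtracting 9 ⇒ sub: -4*(-((-x) + 9)) = 32.
Step 3. [-4*(-((-x) + 9)) = 32] divide by the outer -4. So div: -((-x) + 9) = -8.
Step 4. [-((-x) + 9) = -8] flip signs both sides, so neg: (-x) + 9 = 8.
Step 5. [(-x) + 9 = 8] 9 comes off first (subtract 9). So sub: -x = -1.
Step 6. [-x = -1] flip signs both sides. So neg: x = 1.

Answer: x ∈ {1}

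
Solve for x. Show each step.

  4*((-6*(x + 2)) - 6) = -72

Step 1. [4*((-6*(x + 2)) - 6) = -72] divide by the outer 4, so div: (-6*(x + 2)) - 6 = -18.
Step 2. [(-6*(x + 2)) - 6 = -18] -6 | LHS and -6 | -18: pull -6 out ⇒ factor: (x + 2) + 1 = 3.
Step 3. [(x + 2) + 1 = 3] subtract 1: x sits inside (… + 1). So sub: x + 2 = 2.
Step 4. [x + 2 = 2] +2 is outermost — subtract 2 both sides, so sub: x = 0.

Answer: x ∈ {0}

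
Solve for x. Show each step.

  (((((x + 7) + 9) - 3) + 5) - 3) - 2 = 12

Step 1. [(((((x + 7) + 9) - 3) + 5) - 3) - 2 = 12] -2 is outermost — add 2 both sides. So sub: ((((x + 7) + 9) - 3) + 5) - 3 = 14.
Step 2. [((((x + 7) + 9) - 3) + 5) - 3 = 14] 3 comes off first (add 3), so sub: (((x + 7) + 9) - 3) + 5 = 17.
Step 3. [(((x + 7) + 9) - 3) + 5 = 17] subtract 5: x sits inside (… + 5) ⇒ sub: ((x + 7) + 9) - 3 = 12.
Step 4. [((x + 7) + 9) - 3 = 12] 3 comes off first (add 3). So sub: (x + 7) + 9 = 15.
Step 5. [(x + 7) + 9 = 15] peel the +9: subtract 9 from each side. So sub: x + 7 = 6.
Step 6. [x + 7 = 6] peel the +7: subtract 7 from each side, so sub: x = -1.

Answer: x ∈ {-1}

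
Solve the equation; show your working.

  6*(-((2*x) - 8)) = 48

Step 1. [6*(-((2*x) - 8)) = 48] divide by the outer 6. So div: -((2*x) - 8) = 8.
Step 2. [-((2*x) - 8) = 8] LHS negated; negate both sides ⇒ neg: (2*x) - 8 = -8.
Step 3. [(2*x) - 8 = -8] the outer -8 inverts by adding 8. So sub: 2*x = 0.
Step 4. [2*x = 0] LHS = 2·(…); ÷2 both sides, so div: x = 0.

Answer: x ∈ {0}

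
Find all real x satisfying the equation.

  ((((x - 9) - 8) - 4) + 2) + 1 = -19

Step 1. [((((x - 9) - 8) - 4) + 2) + 1 = -19] 1 comes off first (subtract 1), so sub: (((x - 9) - 8) - 4) + 2 = -20.
Step 2. [(((x - 9) - 8) - 4) + 2 = -20] peel the +2: subtract 2 from each side ⇒ sub: ((x - 9) - 8) - 4 = -22.
Step 3. [((x - 9) - 8) - 4 = -22] add 4: x sits inside (… - 4), so sub: (x - 9) - 8 = -18.
Step 4. [(x - 9) - 8 = -18] -8 is outermost — add 8 both sides ⇒ sub: x - 9 = -10.
Step 5. [x - 9 = -10] peel the -9: add 9 from each side. So sub: x = -1.

Answer: x ∈ {-1}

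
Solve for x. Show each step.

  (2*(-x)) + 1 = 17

Step 1. [(2*(-x)) + 1 = 17] subtract 1: x sits inside (… + 1), so sub: 2*(-x) = 16.
Step 2. [2*(-x) = 16] divide by the outer 2, so div: -x = 8.
Step 3. [-x = 8] leading − — multiply by −1, so neg: x = -8.

Answer: x ∈ {-8}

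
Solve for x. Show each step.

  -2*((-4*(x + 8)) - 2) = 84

Step 1. [-2*((-4*(x + 8)) - 2) = 84] -2·(inner) — divide through by -2. So div: (-4*(x + 8)) - 2 = -42.
Step 2. [(-4*(x + 8)) - 2 = -42] peel the -2: add 2 from each side, so sub: -4*(x + 8) = -40.
Step 3. [-4*(x + 8) = -40] -4 out front; divide by -4, so div: x + 8 = 10.
Step 4. [x + 8 = 10] subtract 8: x sits inside (… + 8). So sub: x = 2.

Answer: x ∈ {2}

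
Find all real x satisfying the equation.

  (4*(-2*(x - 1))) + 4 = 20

Step 1. [(4*(-2*(x - 1))) + 4 = 20] +4 is outermost — subtract 4 both sides, so sub: 4*(-2*(x - 1)) = 16.
Step 2. [4*(-2*(x - 1)) = 16] divide by the outer 4. So div: -2*(x - 1) = 4.
Step 3. [-2*(x - 1) = 4] LHS = -2·(…); ÷-2 both sides, so div: x - 1 = -2.
Step 4. [x - 1 = -2] peel the -1: add 1 from each side ⇒ sub: x = -1.

Answer: x ∈ {-1}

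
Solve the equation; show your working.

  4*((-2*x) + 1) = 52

Step 1. [4*((-2*x) + 1) = 52] leading coefficient 4: divide by 4 ⇒ div: (-2*x) + 1 = 13.
Step 2. [(-2*x) + 1 = 13] +1 is outermost — subtract 1 both sides, so sub: -2*x = 12.
Step 3. [-2*x = 12] -2·(inner) — divide through by -2 ⇒ div: x = -6.

Answer: x ∈ {-6}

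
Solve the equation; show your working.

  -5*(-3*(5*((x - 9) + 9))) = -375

Step 1. [-5*(-3*(5*((x - 9) + 9))) = -375] divide by the outer -5, so div: -3*(5*((x - 9) + 9)) = 75.
Step 2. [-3*(5*((x - 9) + 9)) = 75] leading coefficient -3: divide by -3, so div: 5*((x - 9) + 9) = -25.
Step 3. [5*((x - 9) + 9) = -25] 5 out front; divide by 5, so div: (x - 9) + 9 = -5.
Step 4. [(x - 9) + 9 = -5] subtract 9: x sits inside (… + 9), so sub: x - 9 = -14.
Step 5. [x - 9 = -14] the outer -9 inverts by adding 9, so sub: x = -5.

Answer: x ∈ {-5}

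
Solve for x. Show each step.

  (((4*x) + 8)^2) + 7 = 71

Step 1. [(((4*x) + 8)^2) + 7 = 71] 7 comes off first (subtract 7) ⇒ sub: ((4*x) + 8)^2 = 64.
Step 2. [((4*x) + 8)^2 = 64] √ both sides: 64 ≥ 0 gives two branches, so sqrt: (4*x) + 8 = 8 or -8.
Step 3. [(4*x) + 8 = 8 or -8] common factor 4 (LHS and 8 or -8) — divide through. So factor: x + 2 = 2 or -2.
Step 4. [x + 2 = 2 or -2] 2 comes off first (subtract 2). So sub: x = 0 or -4.

Answer: x ∈ {-4, 0}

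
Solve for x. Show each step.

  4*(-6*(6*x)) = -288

Step 1. [4*(-6*(6*x)) = -288] LHS = 4·(…); ÷4 both sides. So div: -6*(6*x) = -72.
Step 2. [-6*(6*x) = -72] -6·(inner) — divide through by -6 ⇒ div: 6*x = 12.
Step 3. [6*x = 12] leading coefficient 6: divide by 6, so div: x = 2.

Answer: x ∈ {2}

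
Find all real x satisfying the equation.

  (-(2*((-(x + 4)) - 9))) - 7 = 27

Step 1. [(-(2*((-(x + 4)) - 9))) - 7 = 27] -7 is outermost — add 7 both sides. So sub: -(2*((-(x + 4)) - 9)) = 34.
Step 2. [-(2*((-(x + 4)) - 9)) = 34] flip signs both sides, so neg: 2*((-(x + 4)) - 9) = -34.
Step 3. [2*((-(x + 4)) - 9) = -34] 2·(inner) — divide through by 2 ⇒ div: (-(x + 4)) - 9 = -17.
Step 4. [(-(x + 4)) - 9 = -17] add 9: x sits inside (… - 9), so sub: -(x + 4) = -8.
Step 5. [-(x + 4) = -8] LHS negated; negate both sides, so neg: x + 4 = 8.
Step 6. [x + 4 = 8] peel the +4: subtract 4 from each side, so sub: x = 4.

Answer: x ∈ {4}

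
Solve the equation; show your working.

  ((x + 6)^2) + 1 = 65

Step 1. [((x + 6)^2) + 1 = 65] the outer +1 inverts by subtracting 1, so sub: (x + 6)^2 = 64.
Step 2. [(x + 6)^2 = 64] LHS squared, RHS 64 ≥ 0: apply √ (±). So sqrt: x + 6 = 8 or -8.
Step 3. [x + 6 = 8 or -8] +6 is outermost — subtract 6 both sides, so sub: x = 2 or -14.

Answer: x ∈ {-14, 2}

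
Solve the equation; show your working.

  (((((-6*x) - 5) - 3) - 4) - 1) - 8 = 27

Step 1. [(((((-6*x) - 5) - 3) - 4) - 1) - 8 = 27] add 8: x sits inside (… - 8), so sub: ((((-6*x) - 5) - 3) - 4) - 1 = 35.
Step 2. [((((-6*x) - 5) - 3) - 4) - 1 = 35] add 1: x sits inside (… - 1). So sub: (((-6*x) - 5) - 3) - 4 = 36.
Step 3. [(((-6*x) - 5) - 3) - 4 = 36] add 4: x sits inside (… - 4) ⇒ sub: ((-6*x) - 5) - 3 = 40.
Step 4. [((-6*x) - 5) - 3 = 40] add 3: x sits inside (… - 3) ⇒ sub: (-6*x) - 5 = 43.
Step 5. [(-6*x) - 5 = 43] add 5: x sits inside (… - 5), so sub: -6*x = 48.
Step 6. [-6*x = 48] leading coefficient -6: divide by -6 ⇒ div: x = -8.

Answer: x ∈ {-8}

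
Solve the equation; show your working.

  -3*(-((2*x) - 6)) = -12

Step 1. [-3*(-((2*x) - 6)) = -12] divide by the outer -3. So div: -((2*x) - 6) = 4.
Step 2. [-((2*x) - 6) = 4] LHS negated; negate both sides. So neg: (2*x) - 6 = -4.
Step 3. [(2*x) - 6 = -4] 2 | LHS and 2 | -4: pull 2 out, so factor: x - 3 = -2.
Step 4. [x - 3 = -2] the outer -3 inverts by adding 3, so sub: x = 1.

Answer: x ∈ {1}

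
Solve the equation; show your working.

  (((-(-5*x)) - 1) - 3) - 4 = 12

Step 1. [(((-(-5*x)) - 1) - 3) - 4 = 12] peel the -4: add 4 from each side. So sub: ((-(-5*x)) - 1) - 3 = 16.
Step 2. [((-(-5*x)) - 1) - 3 = 16] add 3: x sits inside (… - 3). So sub: (-(-5*x)) - 1 = 19.
Step 3. [(-(-5*x)) - 1 = 19] add 1: x sits inside (… - 1), so sub: -(-5*x) = 20.
Step 4. [-(-5*x) = 20] LHS negated; negate both sides ⇒ neg: -5*x = -20.
Step 5. [-5*x = -20] LHS = -5·(…); ÷-5 both sides, so div: x = 4.

Answer: x ∈ {4}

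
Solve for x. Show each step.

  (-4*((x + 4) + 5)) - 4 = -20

Step 1. [(-4*((x + 4) + 5)) - 4 = -20] peel the -4: add 4 from each side, so sub: -4*((x + 4) + 5) = -16.
Step 2. [-4*((x + 4) + 5) = -16] -4·(inner) — divide through by -4 ⇒ div: (x + 4) + 5 = 4.
Step 3. [(x + 4) + 5 = 4] subtract 5: x sits inside (… + 5) ⇒ sub: x + 4 = -1.
Step 4. [x + 4 = -1] subtract 4: x sits inside (… + 4), so sub: x = -5.

Answer: x ∈ {-5}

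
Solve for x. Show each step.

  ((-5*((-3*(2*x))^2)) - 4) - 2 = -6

Step 1. [((-5*((-3*(2*x))^2)) - 4) - 2 = -6] 2 comes off first (add 2), so sub: (-5*((-3*(2*x))^2)) - 4 = -4.
Step 2. [(-5*((-3*(2*x))^2)) - 4 = -4] 4 comes off first (add 4). So sub: -5*((-3*(2*x))^2) = 0.
Step 3. [-5*((-3*(2*x))^2) = 0] -5·(inner) — divide through by -5 ⇒ div: (-3*(2*x))^2 = 0.
Step 4. [(-3*(2*x))^2 = 0] LHS squared, RHS 0 ≥ 0: apply √ (±) ⇒ sqrt: -3*(2*x) = 0.
Step 5. [-3*(2*x) = 0] -3·(inner) — divide through by -3. So div: 2*x = 0.
Step 6. [2*x = 0] LHS = 2·(…); ÷2 both sides ⇒ div: x = 0.

Answer: x ∈ {0}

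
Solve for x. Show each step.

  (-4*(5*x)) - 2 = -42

Step 1. [(-4*(5*x)) - 2 = -42] 2 comes off first (add 2). So sub: -4*(5*x) = -40.
Step 2. [-4*(5*x) = -40] -4 out front; divide by -4 ⇒ div: 5*x = 10.
Step 3. [5*x = 10] 5·(inner) — divide through by 5, so div: x = 2.

Answer: x ∈ {2}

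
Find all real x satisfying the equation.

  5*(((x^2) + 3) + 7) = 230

Step 1. [5*(((x^2) + 3) + 7) = 230] divide by the outer 5, so div: ((x^2) + 3) + 7 = 46.
Step 2. [((x^2) + 3) + 7 = 46] peel the +7: subtract 7 from each side ⇒ sub: (x^2) + 3 = 39.
Step 3. [(x^2) + 3 = 39] peel the +3: subtract 3 from each side. So sub: x^2 = 36.
Step 4. [x^2 = 36] 36 ≥ 0, LHS is (·)² — take ±√, so sqrt: x = 6 or -6.

Answer: x ∈ {-6, 6}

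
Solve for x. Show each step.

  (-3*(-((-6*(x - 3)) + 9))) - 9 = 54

Step 1. [(-3*(-((-6*(x - 3)) + 9))) - 9 = 54] peel the -9: add 9 from each side, so sub: -3*(-((-6*(x - 3)) + 9)) = 63.
Step 2. [-3*(-((-6*(x - 3)) + 9)) = 63] divide by the outer -3. So div: -((-6*(x - 3)) + 9) = -21.
Step 3. [-((-6*(x - 3)) + 9) = -21] flip signs both sides. So neg: (-6*(x - 3)) + 9 = 21.
Step 4. [(-6*(x - 3)) + 9 = 21] subtract 9: x sits inside (… + 9). So sub: -6*(x - 3) = 12.
Step 5. [-6*(x - 3) = 12] -6·(inner) — divide through by -6 ⇒ div: x - 3 = -2.
Step 6. [x - 3 = -2] the outer -3 inverts by adding 3 ⇒ sub: x = 1.

Answer: x ∈ {1}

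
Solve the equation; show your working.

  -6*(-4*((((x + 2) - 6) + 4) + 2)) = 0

Step 1. [-6*(-4*((((x + 2) - 6) + 4) + 2)) = 0] leading coefficient -6: divide by -6 ⇒ div: -4*((((x + 2) - 6) + 4) + 2) = 0.
Step 2. [-4*((((x + 2) - 6) + 4) + 2) = 0] -4·(inner) — divide through by -4 ⇒ div: (((x + 2) - 6) + 4) + 2 = 0.
Step 3. [(((x + 2) - 6) + 4) + 2 = 0] 2 comes off first (subtract 2), so sub: ((x + 2) - 6) + 4 = -2.
Step 4. [((x + 2) - 6) + 4 = -2] 4 comes off first (subtract 4) ⇒ sub: (x + 2) - 6 = -6.
Step 5. [(x + 2) - 6 = -6] -6 is outermost — add 6 both sides, so sub: x + 2 = 0.
Step 6. [x + 2 = 0] 2 comes off first (subtract 2). So sub: x = -2.

Answer: x ∈ {-2}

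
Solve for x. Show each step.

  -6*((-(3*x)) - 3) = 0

Step 1. [-6*((-(3*x)) - 3) = 0] divide by the outer -6, so div: (-(3*x)) - 3 = 0.
Step 2. [(-(3*x)) - 3 = 0] the outer -3 inverts by adding 3. So sub: -(3*x) = 3.
Step 3. [-(3*x) = 3] flip signs both sides. So neg: 3*x = -3.
Step 4. [3*x = -3] 3·(inner) — divide through by 3 ⇒ div: x = -1.

Answer: x ∈ {-1}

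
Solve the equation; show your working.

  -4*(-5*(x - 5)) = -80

Step 1. [-4*(-5*(x - 5)) = -80] -4·(inner) — divide through by -4. So div: -5*(x - 5) = 20.
Step 2. [-5*(x - 5) = 20] LHS = -5·(…); ÷-5 both sides ⇒ div: x - 5 = -4.
Step 3. [x - 5 = -4] peel the -5: add 5 from each side, so sub: x = 1.

Answer: x ∈ {1}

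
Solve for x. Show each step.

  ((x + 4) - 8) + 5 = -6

Step 1. [((x + 4) - 8) + 5 = -6] the outer +5 inverts by subtracting 5. So sub: (x + 4) - 8 = -11.
Step 2. [(x + 4) - 8 = -11] the outer -8 inverts by adding 8. So sub: x + 4 = -3.
Step 3. [x + 4 = -3] 4 comes off first (subtract 4), so sub: x = -7.

Answer: x ∈ {-7}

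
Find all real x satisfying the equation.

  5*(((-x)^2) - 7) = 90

Step 1. [5*(((-x)^2) - 7) = 90] 5·(inner) — divide through by 5, so div: ((-x)^2) - 7 = 18.
Step 2. [((-x)^2) - 7 = 18] -7 is outermost — add 7 both sides, so sub: (-x)^2 = 25.
Step 3. [(-x)^2 = 25] 25 ≥ 0, LHS is (·)² — take ±√ ⇒ sqrt: -x = 5 or -5.
Step 4. [-x = 5 or -5] leading − — multiply by −1 ⇒ neg: x = -5 or 5.

Answer: x ∈ {-5, 5}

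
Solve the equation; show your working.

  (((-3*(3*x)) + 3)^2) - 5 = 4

Step 1. [(((-3*(3*x)) + 3)^2) - 5 = 4] -5 is outermost — add 5 both sides. So sub: ((-3*(3*x)) + 3)^2 = 9.
Step 2. [((-3*(3*x)) + 3)^2 = 9] 9 ≥ 0, LHS is (·)² — take ±√, so sqrt: (-3*(3*x)) + 3 = 3 or -3.
Step 3. [(-3*(3*x)) + 3 = 3 or -3] peel the +3: subtract 3 from each side. So sub: -3*(3*x) = 0 or -6.
Step 4. [-3*(3*x) = 0 or -6] -3·(inner) — divide through by -3, so div: 3*x = 0 or 2.
Step 5. [3*x = 0 or 2] 3·(inner) — divide through by 3. So div: x = 0 or 2/3.

Answer: x ∈ {0, 2/3}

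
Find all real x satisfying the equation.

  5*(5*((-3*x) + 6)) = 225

Step 1. [5*(5*((-3*x) + 6)) = 225] divide by the outer 5. So div: 5*((-3*x) + 6) = 45.
Step 2. [5*((-3*x) + 6) = 45] divide by the outer 5 ⇒ div: (-3*x) + 6 = 9.
Step 3. [(-3*x) + 6 = 9] -3 | LHS and -3 | 9: pull -3 out, so factor: x - 2 = -3.
Step 4. [x - 2 = -3] the outer -2 inverts by adding 2 ⇒ sub: x = -1.

Answer: x ∈ {-1}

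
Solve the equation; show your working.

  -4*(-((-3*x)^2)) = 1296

Step 1. [-4*(-((-3*x)^2)) = 1296] -4·(inner) — divide through by -4 ⇒ div: -((-3*x)^2) = -324.
Step 2. [-((-3*x)^2) = -324] leading − — multiply by −1. So neg: (-3*x)^2 = 324.
Step 3. [(-3*x)^2 = 324] √ both sides: 324 ≥ 0 gives two branches ⇒ sqrt: -3*x = 18 or -18.
Step 4. [-3*x = 18 or -18] LHS = -3·(…); ÷-3 both sides ⇒ div: x = -6 or 6.

Answer: x ∈ {-6, 6}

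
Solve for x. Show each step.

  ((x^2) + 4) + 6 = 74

Step 1. [((x^2) + 4) + 6 = 74] the outer +6 inverts by subtracting 6, so sub: (x^2) + 4 = 68.
Step 2. [(x^2) + 4 = 68] subtract 4: x sits inside (… + 4), so sub: x^2 = 64.
Step 3. [x^2 = 64] 64 ≥ 0, LHS is (·)² — take ±√ ⇒ sqrt: x = 8 or -8.

Answer: x ∈ {-8, 8}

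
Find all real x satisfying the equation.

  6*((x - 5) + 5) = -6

Step 1. [6*((x - 5) + 5) = -6] divide by the outer 6 ⇒ div: (x - 5) + 5 = -1.
Step 2. [(x - 5) + 5 = -1] +5 is outermost — subtract 5 both sides, so sub: x - 5 = -6.
Step 3. [x - 5 = -6] the outer -5 inverts by adding 5, so sub: x = -1.

Answer: x ∈ {-1}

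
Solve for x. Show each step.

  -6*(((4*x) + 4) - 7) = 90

Step 1. [-6*(((4*x) + 4) - 7) = 90] LHS = -6·(…); ÷-6 both sides. So div: ((4*x) + 4) - 7 = -15.
Step 2. [((4*x) + 4) - 7 = -15] add 7: x sits inside (… - 7) ⇒ sub: (4*x) + 4 = -8.
Step 3. [(4*x) + 4 = -8] the outer +4 inverts by subtracting 4. So sub: 4*x = -12.
Step 4. [4*x = -12] leading coefficient 4: divide by 4. So div: x = -3.

Answer: x ∈ {-3}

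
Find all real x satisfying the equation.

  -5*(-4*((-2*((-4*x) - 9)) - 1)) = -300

Step 1. [-5*(-4*((-2*((-4*x) - 9)) - 1)) = -300] LHS = -5·(…); ÷-5 both sides. So div: -4*((-2*((-4*x) - 9)) - 1) = 60.
Step 2. [-4*((-2*((-4*x) - 9)) - 1) = 60] -4 out front; divide by -4 ⇒ div: (-2*((-4*x) - 9)) - 1 = -15.
Step 3. [(-2*((-4*x) - 9)) - 1 = -15] 1 comes off first (add 1), so sub: -2*((-4*x) - 9) = -14.
Step 4. [-2*((-4*x) - 9) = -14] leading coefficient -2: divide by -2. So div: (-4*x) - 9 = 7.
Step 5. [(-4*x) - 9 = 7] the outer -9 inverts by adding 9 ⇒ sub: -4*x = 16.
Step 6. [-4*x = 16] leading coefficient -4: divide by -4. So div: x = -4.

Answer: x ∈ {-4}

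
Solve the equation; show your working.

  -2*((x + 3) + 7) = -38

Step 1. [-2*((x + 3) + 7) = -38] leading coefficient -2: divide by -2. So div: (x + 3) + 7 = 19.
Step 2. [(x + 3) + 7 = 19] +7 is outermost — subtract 7 both sides ⇒ sub: x + 3 = 12.
Step 3. [x + 3 = 12] peel the +3: subtract 3 from each side ⇒ sub: x = 9.

Answer: x ∈ {9}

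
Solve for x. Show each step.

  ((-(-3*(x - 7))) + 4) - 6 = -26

Step 1. [((-(-3*(x - 7))) + 4) - 6 = -26] the outer -6 inverts by adding 6. So sub: (-(-3*(x - 7))) + 4 = -20.
Step 2. [(-(-3*(x - 7))) + 4 = -20] the outer +4 inverts by subtracting 4. So sub: -(-3*(x - 7)) = -24.
Step 3. [-(-3*(x - 7)) = -24] leading − — multiply by −1 ⇒ neg: -3*(x - 7) = 24.
Step 4. [-3*(x - 7) = 24] -3 out front; divide by -3, so div: x - 7 = -8.
Step 5. [x - 7 = -8] the outer -7 inverts by adding 7, so sub: x = -1.

Answer: x ∈ {-1}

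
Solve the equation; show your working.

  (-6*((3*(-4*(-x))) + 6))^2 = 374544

Step 1. [(-6*((3*(-4*(-x))) + 6))^2 = 374544] √ both sides: 374544 ≥ 0 gives two branches ⇒ sqrt: -6*((3*(-4*(-x))) + 6) = 612 or -612.
Step 2. [-6*((3*(-4*(-x))) + 6) = 612 or -612] divide by the outer -6, so div: (3*(-4*(-x))) + 6 = -102 or 102.
Step 3. [(3*(-4*(-x))) + 6 = -102 or 102] the outer +6 inverts by subtracting 6 ⇒ sub: 3*(-4*(-x)) = -108 or 96.
Step 4. [3*(-4*(-x)) = -108 or 96] leading coefficient 3: divide by 3. So div: -4*(-x) = -36 or 32.
Step 5. [-4*(-x) = -36 or 32] divide by the outer -4, so div: -x = 9 or -8.
Step 6. [-x = 9 or -8] flip signs both sides ⇒ neg: x = -9 or 8.

Answer: x ∈ {-9, 8}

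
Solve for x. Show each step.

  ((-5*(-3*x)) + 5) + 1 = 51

Step 1. [((-5*(-3*x)) + 5) + 1 = 51] peel the +1: subtract 1 from each side. So sub: (-5*(-3*x)) + 5 = 50.
Step 2. [(-5*(-3*x)) + 5 = 50] common factor -5 (LHS and 50) — divide through, so factor: (-3*x) - 1 = -10.
Step 3. [(-3*x) - 1 = -10] -1 is outermost — add 1 both sides ⇒ sub: -3*x = -9.
Step 4. [-3*x = -9] divide by the outer -3. So div: x = 3.

Answer: x ∈ {3}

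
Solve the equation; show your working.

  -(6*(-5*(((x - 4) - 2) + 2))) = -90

Step 1. [-(6*(-5*(((x - 4) - 2) + 2))) = -90] LHS negated; negate both sides ⇒ neg: 6*(-5*(((x - 4) - 2) + 2)) = 90.
Step 2. [6*(-5*(((x - 4) - 2) + 2)) = 90] 6 out front; divide by 6, so div: -5*(((x - 4) - 2) + 2) = 15.
Step 3. [-5*(((x - 4) - 2) + 2) = 15] divide by the outer -5. So div: ((x - 4) - 2) + 2 = -3.
Step 4. [((x - 4) - 2) + 2 = -3] the outer +2 inverts by subtracting 2. So sub: (x - 4) - 2 = -5.
Step 5. [(x - 4) - 2 = -5] add 2: x sits inside (… - 2). So sub: x - 4 = -3.
Step 6. [x - 4 = -3] add 4: x sits inside (… - 4). So sub: x = 1.

Answer: x ∈ {1}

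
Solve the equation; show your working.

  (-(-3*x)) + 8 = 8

Step 1. [(-(-3*x)) + 8 = 8] 8 comes off first (subtract 8). So sub: -(-3*x) = 0.
Step 2. [-(-3*x) = 0] flip signs both sides, so neg: -3*x = 0.
Step 3. [-3*x = 0] divide by the outer -3, so div: x = 0.

Answer: x ∈ {0}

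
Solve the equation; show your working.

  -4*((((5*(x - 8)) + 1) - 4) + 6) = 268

Step 1. [-4*((((5*(x - 8)) + 1) - 4) + 6) = 268] leading coefficient -4: divide by -4 ⇒ div: (((5*(x - 8)) + 1) - 4) + 6 = -67.
Step 2. [(((5*(x - 8)) + 1) - 4) + 6 = -67] peel the +6: subtract 6 from each side, so sub: ((5*(x - 8)) + 1) - 4 = -73.
Step 3. [((5*(x - 8)) + 1) - 4 = -73] -4 is outermost — add 4 both sides. So sub: (5*(x - 8)) + 1 = -69.
Step 4. [(5*(x - 8)) + 1 = -69] subtract 1: x sits inside (… + 1) ⇒ sub: 5*(x - 8) = -70.
Step 5. [5*(x - 8) = -70] 5·(inner) — divide through by 5, so div: x - 8 = -14.
Step 6. [x - 8 = -14] peel the -8: add 8 from each side ⇒ sub: x = -6.

Answer: x ∈ {-6}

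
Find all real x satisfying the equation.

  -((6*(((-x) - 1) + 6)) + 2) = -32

Step 1. [-((6*(((-x) - 1) + 6)) + 2) = -32] LHS negated; negate both sides. So neg: (6*(((-x) - 1) + 6)) + 2 = 32.
Step 2. [(6*(((-x) - 1) + 6)) + 2 = 32] the outer +2 inverts by subtracting 2, so sub: 6*(((-x) - 1) + 6) = 30.
Step 3. [6*(((-x) - 1) + 6) = 30] 6·(inner) — divide through by 6, so div: ((-x) - 1) + 6 = 5.
Step 4. [((-x) - 1) + 6 = 5] the outer +6 inverts by subtracting 6, so sub: (-x) - 1 = -1.
Step 5. [(-x) - 1 = -1] -1 is outermost — add 1 both sides ⇒ sub: -x = 0.
Step 6. [-x = 0] leading − — multiply by −1, so neg: x = 0.

Answer: x ∈ {0}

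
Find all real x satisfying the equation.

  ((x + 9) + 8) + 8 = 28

Step 1. [((x + 9) + 8) + 8 = 28] +8 is outermost — subtract 8 both sides ⇒ sub: (x + 9) + 8 = 20.
Step 2. [(x + 9) + 8 = 20] subtract 8: x sits inside (… + 8), so sub: x + 9 = 12.
Step 3. [x + 9 = 12] the outer +9 inverts by subtracting 9, so sub: x = 3.

Answer: x ∈ {3}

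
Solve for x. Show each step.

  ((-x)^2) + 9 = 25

Step 1. [((-x)^2) + 9 = 25] +9 is outermost — subtract 9 both sides ⇒ sub: (-x)^2 = 16.
Step 2. [(-x)^2 = 16] √ both sides: 16 ≥ 0 gives two branches, so sqrt: -x = 4 or -4.
Step 3. [-x = 4 or -4] LHS negated; negate both sides, so neg: x = -4 or 4.

Answer: x ∈ {-4, 4}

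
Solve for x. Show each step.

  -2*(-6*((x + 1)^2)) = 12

Step 1. [-2*(-6*((x + 1)^2)) = 12] -2 out front; divide by -2. So div: -6*((x + 1)^2) = -6.
Step 2. [-6*((x + 1)^2) = -6] -6·(inner) — divide through by -6. So div: (x + 1)^2 = 1.
Step 3. [(x + 1)^2 = 1] 1 ≥ 0, LHS is (·)² — take ±√, so sqrt: x + 1 = 1 or -1.
Step 4. [x + 1 = 1 or -1] subtract 1: x sits inside (… + 1) ⇒ sub: x = 0 or -2.

Answer: x ∈ {-2, 0}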